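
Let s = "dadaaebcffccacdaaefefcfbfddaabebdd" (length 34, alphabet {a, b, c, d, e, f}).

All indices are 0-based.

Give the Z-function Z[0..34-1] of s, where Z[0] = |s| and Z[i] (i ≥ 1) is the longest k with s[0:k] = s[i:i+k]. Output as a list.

[34, 0, 2, 0, 0, 0, 0, 0, 0, 0, 0, 0, 0, 0, 2, 0, 0, 0, 0, 0, 0, 0, 0, 0, 0, 1, 2, 0, 0, 0, 0, 0, 1, 1]

Z[0]=34
i=1: outside box; Z[1]=0
i=2: outside box; Z[2]=2 extend→box=[2,4)
i=3: min(r-i=1, Z[1]=0)=0; Z[3]=0
i=4: outside box; Z[4]=0
i=5: outside box; Z[5]=0
i=6: outside box; Z[6]=0
i=7: outside box; Z[7]=0
i=8: outside box; Z[8]=0
i=9: outside box; Z[9]=0
i=10: outside box; Z[10]=0
i=11: outside box; Z[11]=0
i=12: outside box; Z[12]=0
i=13: outside box; Z[13]=0
i=14: outside box; Z[14]=2 extend→box=[14,16)
i=15: min(r-i=1, Z[1]=0)=0; Z[15]=0
i=16: outside box; Z[16]=0
i=17: outside box; Z[17]=0
i=18: outside box; Z[18]=0
i=19: outside box; Z[19]=0
i=20: outside box; Z[20]=0
i=21: outside box; Z[21]=0
i=22: outside box; Z[22]=0
i=23: outside box; Z[23]=0
i=24: outside box; Z[24]=0
i=25: outside box; Z[25]=1 extend→box=[25,26)
i=26: outside box; Z[26]=2 extend→box=[26,28)
i=27: min(r-i=1, Z[1]=0)=0; Z[27]=0
i=28: outside box; Z[28]=0
i=29: outside box; Z[29]=0
i=30: outside box; Z[30]=0
i=31: outside box; Z[31]=0
i=32: outside box; Z[32]=1 extend→box=[32,33)
i=33: outside box; Z[33]=1 extend→box=[33,34)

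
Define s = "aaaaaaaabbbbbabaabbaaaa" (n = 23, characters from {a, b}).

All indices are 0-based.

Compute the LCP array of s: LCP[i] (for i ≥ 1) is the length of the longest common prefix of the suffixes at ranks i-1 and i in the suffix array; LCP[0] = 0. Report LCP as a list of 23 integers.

[0, 1, 2, 3, 4, 7, 6, 5, 4, 3, 2, 4, 1, 2, 3, 0, 3, 2, 1, 3, 2, 3, 4]

sorted suffixes:
  #0 SA[0]=22  'a'
  #1 SA[1]=21  'aa'
  #2 SA[2]=20  'aaa'
  #3 SA[3]=19  'aaaa'
  #4 SA[4]=0  'aaaaaaaabbbbbabaabbaaaa'
  #5 SA[5]=1  'aaaaaaabbbbbabaabbaaaa'
  #6 SA[6]=2  'aaaaaabbbbbabaabbaaaa'
  #7 SA[7]=3  'aaaaabbbbbabaabbaaaa'
  #8 SA[8]=4  'aaaabbbbbabaabbaaaa'
  #9 SA[9]=5  'aaabbbbbabaabbaaaa'
  #10 SA[10]=15  'aabbaaaa'
  #11 SA[11]=6  'aabbbbbabaabbaaaa'
  #12 SA[12]=13  'abaabbaaaa'
  #13 SA[13]=16  'abbaaaa'
  #14 SA[14]=7  'abbbbbabaabbaaaa'
  #15 SA[15]=18  'baaaa'
  #16 SA[16]=14  'baabbaaaa'
  #17 SA[17]=12  'babaabbaaaa'
  #18 SA[18]=17  'bbaaaa'
  #19 SA[19]=11  'bbabaabbaaaa'
  #20 SA[20]=10  'bbbabaabbaaaa'
  #21 SA[21]=9  'bbbbabaabbaaaa'
  #22 SA[22]=8  'bbbbbabaabbaaaa'

SA = [22, 21, 20, 19, 0, 1, 2, 3, 4, 5, 15, 6, 13, 16, 7, 18, 14, 12, 17, 11, 10, 9, 8]
[i] adj suffixes → lcp
  [1] 22/21 → 1 ('a')
  [2] 21/20 → 2 ('aa')
  [3] 20/19 → 3 ('aaa')
  [4] 19/0 → 4 ('aaaa')
  [5] 0/1 → 7 ('aaaaaaa')
  [6] 1/2 → 6 ('aaaaaa')
  [7] 2/3 → 5 ('aaaaa')
  [8] 3/4 → 4 ('aaaa')
  [9] 4/5 → 3 ('aaa')
  [10] 5/15 → 2 ('aa')
  [11] 15/6 → 4 ('aabb')
  [12] 6/13 → 1 ('a')
  [13] 13/16 → 2 ('ab')
  [14] 16/7 → 3 ('abb')
  [15] 7/18 → 0 ('')
  [16] 18/14 → 3 ('baa')
  [17] 14/12 → 2 ('ba')
  [18] 12/17 → 1 ('b')
  [19] 17/11 → 3 ('bba')
  [20] 11/10 → 2 ('bb')
  [21] 10/9 → 3 ('bbb')
  [22] 9/8 → 4 ('bbbb')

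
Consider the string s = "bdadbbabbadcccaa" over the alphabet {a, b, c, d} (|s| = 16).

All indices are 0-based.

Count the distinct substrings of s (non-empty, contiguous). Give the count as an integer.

sorted suffixes:
  #0 SA[0]=15  'a'
  #1 SA[1]=14  'aa'
  #2 SA[2]=6  'abbadcccaa'
  #3 SA[3]=2  'adbbabbadcccaa'
  #4 SA[4]=9  'adcccaa'
  #5 SA[5]=5  'babbadcccaa'
  #6 SA[6]=8  'badcccaa'
  #7 SA[7]=4  'bbabbadcccaa'
  #8 SA[8]=7  'bbadcccaa'
  #9 SA[9]=0  'bdadbbabbadcccaa'
  #10 SA[10]=13  'caa'
  #11 SA[11]=12  'ccaa'
  #12 SA[12]=11  'cccaa'
  #13 SA[13]=1  'dadbbabbadcccaa'
  #14 SA[14]=3  'dbbabbadcccaa'
  #15 SA[15]=10  'dcccaa'

SA = [15, 14, 6, 2, 9, 5, 8, 4, 7, 0, 13, 12, 11, 1, 3, 10]
i: (SA[i-1],SA[i]) lcp shared
  1: (15,14) 1 'a'
  2: (14,6) 1 'a'
  3: (6,2) 1 'a'
  4: (2,9) 2 'ad'
  5: (9,5) 0 ''
  6: (5,8) 2 'ba'
  7: (8,4) 1 'b'
  8: (4,7) 3 'bba'
  9: (7,0) 1 'b'
  10: (0,13) 0 ''
  11: (13,12) 1 'c'
  12: (12,11) 2 'cc'
  13: (11,1) 0 ''
  14: (1,3) 1 'd'
  15: (3,10) 1 'd'

n(n+1)/2 = 16·17/2 = 136
Σ LCP = 0 + 1 + 1 + 1 + 2 + 0 + 2 + 1 + 3 + 1 + 0 + 1 + 2 + 0 + 1 + 1 = 17
distinct = 136 − 17 = 119

119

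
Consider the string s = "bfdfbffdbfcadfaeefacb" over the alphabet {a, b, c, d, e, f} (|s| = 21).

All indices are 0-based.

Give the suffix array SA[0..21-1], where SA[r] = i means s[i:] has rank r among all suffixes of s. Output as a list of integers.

rank→(start, suffix):
  0 → (18, 'acb')
  1 → (11, 'adfaeefacb')
  2 → (14, 'aeefacb')
  3 → (20, 'b')
  4 → (8, 'bfcadfaeefacb')
  5 → (0, 'bfdfbffdbfcadfaeefacb')
  6 → (4, 'bffdbfcadfaeefacb')
  7 → (10, 'cadfaeefacb')
  8 → (19, 'cb')
  9 → (7, 'dbfcadfaeefacb')
  10 → (12, 'dfaeefacb')
  11 → (2, 'dfbffdbfcadfaeefacb')
  12 → (15, 'eefacb')
  13 → (16, 'efacb')
  14 → (17, 'facb')
  15 → (13, 'faeefacb')
  16 → (3, 'fbffdbfcadfaeefacb')
  17 → (9, 'fcadfaeefacb')
  18 → (6, 'fdbfcadfaeefacb')
  19 → (1, 'fdfbffdbfcadfaeefacb')
  20 → (5, 'ffdbfcadfaeefacb')

[18, 11, 14, 20, 8, 0, 4, 10, 19, 7, 12, 2, 15, 16, 17, 13, 3, 9, 6, 1, 5]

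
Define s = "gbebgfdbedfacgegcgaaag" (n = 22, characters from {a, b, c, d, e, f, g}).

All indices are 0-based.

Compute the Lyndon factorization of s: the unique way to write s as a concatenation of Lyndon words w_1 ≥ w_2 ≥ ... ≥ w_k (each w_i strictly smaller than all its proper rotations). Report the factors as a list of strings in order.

emit factor 1: 'g' (i=0, period=1)
emit factor 2: 'bebgfdbedf' (i=1, period=10)
emit factor 3: 'acgegcg' (i=11, period=7)
emit factor 4: 'aaag' (i=18, period=4)

["g", "bebgfdbedf", "acgegcg", "aaag"]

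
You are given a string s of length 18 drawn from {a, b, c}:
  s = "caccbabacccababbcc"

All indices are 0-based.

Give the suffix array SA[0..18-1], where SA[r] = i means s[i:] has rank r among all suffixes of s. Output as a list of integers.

[11, 5, 13, 1, 7, 4, 12, 6, 14, 15, 17, 10, 0, 3, 16, 9, 2, 8]

sorted suffixes:
  #0 SA[0]=11  'ababbcc'
  #1 SA[1]=5  'abacccababbcc'
  #2 SA[2]=13  'abbcc'
  #3 SA[3]=1  'accbabacccababbcc'
  #4 SA[4]=7  'acccababbcc'
  #5 SA[5]=4  'babacccababbcc'
  #6 SA[6]=12  'babbcc'
  #7 SA[7]=6  'bacccababbcc'
  #8 SA[8]=14  'bbcc'
  #9 SA[9]=15  'bcc'
  #10 SA[10]=17  'c'
  #11 SA[11]=10  'cababbcc'
  #12 SA[12]=0  'caccbabacccababbcc'
  #13 SA[13]=3  'cbabacccababbcc'
  #14 SA[14]=16  'cc'
  #15 SA[15]=9  'ccababbcc'
  #16 SA[16]=2  'ccbabacccababbcc'
  #17 SA[17]=8  'cccababbcc'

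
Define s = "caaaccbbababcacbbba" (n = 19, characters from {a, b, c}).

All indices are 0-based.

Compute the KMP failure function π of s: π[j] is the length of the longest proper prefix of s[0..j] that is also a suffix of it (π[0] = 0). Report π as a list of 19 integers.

π[0] = 0
j=1 s[j]='a': π[1]=0 (border '')
j=2 s[j]='a': π[2]=0 (border '')
j=3 s[j]='a': π[3]=0 (border '')
j=4 s[j]='c': π[4]=1 (border 'c')
j=5 s[j]='c': k: 1→0; π[5]=1 (border 'c')
j=6 s[j]='b': k: 1→0; π[6]=0 (border '')
j=7 s[j]='b': π[7]=0 (border '')
j=8 s[j]='a': π[8]=0 (border '')
j=9 s[j]='b': π[9]=0 (border '')
j=10 s[j]='a': π[10]=0 (border '')
j=11 s[j]='b': π[11]=0 (border '')
j=12 s[j]='c': π[12]=1 (border 'c')
j=13 s[j]='a': π[13]=2 (border 'ca')
j=14 s[j]='c': k: 2→0; π[14]=1 (border 'c')
j=15 s[j]='b': k: 1→0; π[15]=0 (border '')
j=16 s[j]='b': π[16]=0 (border '')
j=17 s[j]='b': π[17]=0 (border '')
j=18 s[j]='a': π[18]=0 (border '')

[0, 0, 0, 0, 1, 1, 0, 0, 0, 0, 0, 0, 1, 2, 1, 0, 0, 0, 0]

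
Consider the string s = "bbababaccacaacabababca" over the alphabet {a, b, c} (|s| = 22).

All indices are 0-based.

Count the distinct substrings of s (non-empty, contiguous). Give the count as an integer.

rank→(start, suffix):
  0 → (21, 'a')
  1 → (11, 'aacabababca')
  2 → (14, 'abababca')
  3 → (2, 'ababaccacaacabababca')
  4 → (16, 'ababca')
  5 → (4, 'abaccacaacabababca')
  6 → (18, 'abca')
  7 → (9, 'acaacabababca')
  8 → (12, 'acabababca')
  9 → (6, 'accacaacabababca')
  10 → (1, 'bababaccacaacabababca')
  11 → (15, 'bababca')
  12 → (3, 'babaccacaacabababca')
  13 → (17, 'babca')
  14 → (5, 'baccacaacabababca')
  15 → (0, 'bbababaccacaacabababca')
  16 → (19, 'bca')
  17 → (20, 'ca')
  18 → (10, 'caacabababca')
  19 → (13, 'cabababca')
  20 → (8, 'cacaacabababca')
  21 → (7, 'ccacaacabababca')

SA = [21, 11, 14, 2, 16, 4, 18, 9, 12, 6, 1, 15, 3, 17, 5, 0, 19, 20, 10, 13, 8, 7]
[i] adj suffixes → lcp
  [1] 21/11 → 1 ('a')
  [2] 11/14 → 1 ('a')
  [3] 14/2 → 5 ('ababa')
  [4] 2/16 → 4 ('abab')
  [5] 16/4 → 3 ('aba')
  [6] 4/18 → 2 ('ab')
  [7] 18/9 → 1 ('a')
  [8] 9/12 → 3 ('aca')
  [9] 12/6 → 2 ('ac')
  [10] 6/1 → 0 ('')
  [11] 1/15 → 5 ('babab')
  [12] 15/3 → 4 ('baba')
  [13] 3/17 → 3 ('bab')
  [14] 17/5 → 2 ('ba')
  [15] 5/0 → 1 ('b')
  [16] 0/19 → 1 ('b')
  [17] 19/20 → 0 ('')
  [18] 20/10 → 2 ('ca')
  [19] 10/13 → 2 ('ca')
  [20] 13/8 → 2 ('ca')
  [21] 8/7 → 1 ('c')

n(n+1)/2 = 22·23/2 = 253
Σ LCP = 0 + 1 + 1 + 5 + 4 + 3 + 2 + 1 + 3 + 2 + 0 + 5 + 4 + 3 + 2 + 1 + 1 + 0 + 2 + 2 + 2 + 1 = 45
distinct = 253 − 45 = 208

208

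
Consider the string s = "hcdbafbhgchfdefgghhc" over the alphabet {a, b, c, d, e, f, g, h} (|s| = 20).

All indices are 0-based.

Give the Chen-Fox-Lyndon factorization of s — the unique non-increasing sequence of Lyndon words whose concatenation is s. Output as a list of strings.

["h", "cd", "b", "afbhgchfdefgghhc"]

emit factor 1: 'h' (i=0, period=1)
emit factor 2: 'cd' (i=1, period=2)
emit factor 3: 'b' (i=3, period=1)
emit factor 4: 'afbhgchfdefgghhc' (i=4, period=16)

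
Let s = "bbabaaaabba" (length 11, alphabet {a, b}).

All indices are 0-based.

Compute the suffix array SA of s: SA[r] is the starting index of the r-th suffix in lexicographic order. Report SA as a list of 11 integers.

sorted suffixes:
  #0 SA[0]=10  'a'
  #1 SA[1]=4  'aaaabba'
  #2 SA[2]=5  'aaabba'
  #3 SA[3]=6  'aabba'
  #4 SA[4]=2  'abaaaabba'
  #5 SA[5]=7  'abba'
  #6 SA[6]=9  'ba'
  #7 SA[7]=3  'baaaabba'
  #8 SA[8]=1  'babaaaabba'
  #9 SA[9]=8  'bba'
  #10 SA[10]=0  'bbabaaaabba'

[10, 4, 5, 6, 2, 7, 9, 3, 1, 8, 0]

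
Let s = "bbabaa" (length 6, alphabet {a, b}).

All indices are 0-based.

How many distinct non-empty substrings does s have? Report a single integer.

rank→(start, suffix):
  0 → (5, 'a')
  1 → (4, 'aa')
  2 → (2, 'abaa')
  3 → (3, 'baa')
  4 → (1, 'babaa')
  5 → (0, 'bbabaa')

SA = [5, 4, 2, 3, 1, 0]
[i] adj suffixes → lcp
  [1] 5/4 → 1 ('a')
  [2] 4/2 → 1 ('a')
  [3] 2/3 → 0 ('')
  [4] 3/1 → 2 ('ba')
  [5] 1/0 → 1 ('b')

n(n+1)/2 = 6·7/2 = 21
Σ LCP = 0 + 1 + 1 + 0 + 2 + 1 = 5
distinct = 21 − 5 = 16

16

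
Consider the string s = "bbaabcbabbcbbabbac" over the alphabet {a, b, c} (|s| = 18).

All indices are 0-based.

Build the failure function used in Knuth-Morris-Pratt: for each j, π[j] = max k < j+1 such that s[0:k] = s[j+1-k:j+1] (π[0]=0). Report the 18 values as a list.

[0, 1, 0, 0, 1, 0, 1, 0, 1, 2, 0, 1, 2, 3, 1, 2, 3, 0]

π[0] = 0
j=1 s[j]='b': π[1]=1 (border 'b')
j=2 s[j]='a': k: 1→0; π[2]=0 (border '')
j=3 s[j]='a': π[3]=0 (border '')
j=4 s[j]='b': π[4]=1 (border 'b')
j=5 s[j]='c': k: 1→0; π[5]=0 (border '')
j=6 s[j]='b': π[6]=1 (border 'b')
j=7 s[j]='a': k: 1→0; π[7]=0 (border '')
j=8 s[j]='b': π[8]=1 (border 'b')
j=9 s[j]='b': π[9]=2 (border 'bb')
j=10 s[j]='c': k: 2→1→0; π[10]=0 (border '')
j=11 s[j]='b': π[11]=1 (border 'b')
j=12 s[j]='b': π[12]=2 (border 'bb')
j=13 s[j]='a': π[13]=3 (border 'bba')
j=14 s[j]='b': k: 3→0; π[14]=1 (border 'b')
j=15 s[j]='b': π[15]=2 (border 'bb')
j=16 s[j]='a': π[16]=3 (border 'bba')
j=17 s[j]='c': k: 3→0; π[17]=0 (border '')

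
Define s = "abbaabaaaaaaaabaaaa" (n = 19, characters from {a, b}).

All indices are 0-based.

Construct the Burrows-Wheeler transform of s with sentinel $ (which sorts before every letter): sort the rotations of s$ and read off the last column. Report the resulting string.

rank  rotation              last
    0  $abbaabaaaaaaaabaaaa  a
    1  a$abbaabaaaaaaaabaaa  a
    2  aa$abbaabaaaaaaaabaa  a
    3  aaa$abbaabaaaaaaaaba  a
    4  aaaa$abbaabaaaaaaaab  b
    5  aaaaaaaabaaaa$abbaab  b
    6  aaaaaaabaaaa$abbaaba  a
    7  aaaaaabaaaa$abbaabaa  a
    8  aaaaabaaaa$abbaabaaa  a
    9  aaaabaaaa$abbaabaaaa  a
   10  aaabaaaa$abbaabaaaaa  a
   11  aabaaaa$abbaabaaaaaa  a
   12  aabaaaaaaaabaaaa$abb  b
   13  abaaaa$abbaabaaaaaaa  a
   14  abaaaaaaaabaaaa$abba  a
   15  abbaabaaaaaaaabaaaa$  $
   16  baaaa$abbaabaaaaaaaa  a
   17  baaaaaaaabaaaa$abbaa  a
   18  baabaaaaaaaabaaaa$ab  b
   19  bbaabaaaaaaaabaaaa$a  a

aaaabbaaaaaabaa$aaba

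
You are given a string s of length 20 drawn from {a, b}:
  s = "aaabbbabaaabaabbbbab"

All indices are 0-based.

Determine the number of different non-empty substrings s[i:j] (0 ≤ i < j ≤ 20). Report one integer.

sorted suffixes:
  #0 SA[0]=8  'aaabaabbbbab'
  #1 SA[1]=0  'aaabbbabaaabaabbbbab'
  #2 SA[2]=9  'aabaabbbbab'
  #3 SA[3]=1  'aabbbabaaabaabbbbab'
  #4 SA[4]=12  'aabbbbab'
  #5 SA[5]=18  'ab'
  #6 SA[6]=6  'abaaabaabbbbab'
  #7 SA[7]=10  'abaabbbbab'
  #8 SA[8]=2  'abbbabaaabaabbbbab'
  #9 SA[9]=13  'abbbbab'
  #10 SA[10]=19  'b'
  #11 SA[11]=7  'baaabaabbbbab'
  #12 SA[12]=11  'baabbbbab'
  #13 SA[13]=17  'bab'
  #14 SA[14]=5  'babaaabaabbbbab'
  #15 SA[15]=16  'bbab'
  #16 SA[16]=4  'bbabaaabaabbbbab'
  #17 SA[17]=15  'bbbab'
  #18 SA[18]=3  'bbbabaaabaabbbbab'
  #19 SA[19]=14  'bbbbab'

SA = [8, 0, 9, 1, 12, 18, 6, 10, 2, 13, 19, 7, 11, 17, 5, 16, 4, 15, 3, 14]
rank  pair      lcp
   1  s[8:],s[0:]  4  'aaab'
   2  s[0:],s[9:]  2  'aa'
   3  s[9:],s[1:]  3  'aab'
   4  s[1:],s[12:]  5  'aabbb'
   5  s[12:],s[18:]  1  'a'
   6  s[18:],s[6:]  2  'ab'
   7  s[6:],s[10:]  4  'abaa'
   8  s[10:],s[2:]  2  'ab'
   9  s[2:],s[13:]  4  'abbb'
  10  s[13:],s[19:]  0  ''
  11  s[19:],s[7:]  1  'b'
  12  s[7:],s[11:]  3  'baa'
  13  s[11:],s[17:]  2  'ba'
  14  s[17:],s[5:]  3  'bab'
  15  s[5:],s[16:]  1  'b'
  16  s[16:],s[4:]  4  'bbab'
  17  s[4:],s[15:]  2  'bb'
  18  s[15:],s[3:]  5  'bbbab'
  19  s[3:],s[14:]  3  'bbb'

n(n+1)/2 = 20·21/2 = 210
Σ LCP = 0 + 4 + 2 + 3 + 5 + 1 + 2 + 4 + 2 + 4 + 0 + 1 + 3 + 2 + 3 + 1 + 4 + 2 + 5 + 3 = 51
distinct = 210 − 51 = 159

159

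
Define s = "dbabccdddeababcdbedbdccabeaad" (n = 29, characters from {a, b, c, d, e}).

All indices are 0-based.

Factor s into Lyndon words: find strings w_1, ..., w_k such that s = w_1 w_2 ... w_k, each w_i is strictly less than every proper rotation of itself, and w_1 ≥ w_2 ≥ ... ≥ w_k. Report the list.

["d", "b", "abccddde", "ababcdbedbdccabe", "aad"]

emit factor 1: 'd' (i=0, period=1)
emit factor 2: 'b' (i=1, period=1)
emit factor 3: 'abccddde' (i=2, period=8)
emit factor 4: 'ababcdbedbdccabe' (i=10, period=16)
emit factor 5: 'aad' (i=26, period=3)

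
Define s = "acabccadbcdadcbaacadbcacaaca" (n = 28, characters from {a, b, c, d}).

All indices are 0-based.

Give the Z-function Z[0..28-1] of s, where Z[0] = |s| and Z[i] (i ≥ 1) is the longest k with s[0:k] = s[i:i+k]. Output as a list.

[28, 0, 1, 0, 0, 0, 1, 0, 0, 0, 0, 1, 0, 0, 0, 1, 3, 0, 1, 0, 0, 0, 3, 0, 1, 3, 0, 1]

Z[0]=28
i=1: fresh scan; Z[1]=0
i=2: fresh scan; Z[2]=1 extend→box=[2,3)
i=3: fresh scan; Z[3]=0
i=4: fresh scan; Z[4]=0
i=5: fresh scan; Z[5]=0
i=6: fresh scan; Z[6]=1 extend→box=[6,7)
i=7: fresh scan; Z[7]=0
i=8: fresh scan; Z[8]=0
i=9: fresh scan; Z[9]=0
i=10: fresh scan; Z[10]=0
i=11: fresh scan; Z[11]=1 extend→box=[11,12)
i=12: fresh scan; Z[12]=0
i=13: fresh scan; Z[13]=0
i=14: fresh scan; Z[14]=0
i=15: fresh scan; Z[15]=1 extend→box=[15,16)
i=16: fresh scan; Z[16]=3 extend→box=[16,19)
i=17: min(r-i=2, Z[1]=0)=0; Z[17]=0
i=18: min(r-i=1, Z[2]=1)=1; Z[18]=1
i=19: fresh scan; Z[19]=0
i=20: fresh scan; Z[20]=0
i=21: fresh scan; Z[21]=0
i=22: fresh scan; Z[22]=3 extend→box=[22,25)
i=23: min(r-i=2, Z[1]=0)=0; Z[23]=0
i=24: min(r-i=1, Z[2]=1)=1; Z[24]=1
i=25: fresh scan; Z[25]=3 extend→box=[25,28)
i=26: min(r-i=2, Z[1]=0)=0; Z[26]=0
i=27: min(r-i=1, Z[2]=1)=1; Z[27]=1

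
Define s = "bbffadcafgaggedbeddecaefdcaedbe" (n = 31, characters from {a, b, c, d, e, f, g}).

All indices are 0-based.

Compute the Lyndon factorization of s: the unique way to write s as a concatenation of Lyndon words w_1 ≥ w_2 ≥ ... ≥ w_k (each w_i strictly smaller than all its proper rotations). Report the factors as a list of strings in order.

["bbff", "adcafgaggedbeddecaefdcaedbe"]

emit factor 1: 'bbff' (i=0, period=4)
emit factor 2: 'adcafgaggedbeddecaefdcaedbe' (i=4, period=27)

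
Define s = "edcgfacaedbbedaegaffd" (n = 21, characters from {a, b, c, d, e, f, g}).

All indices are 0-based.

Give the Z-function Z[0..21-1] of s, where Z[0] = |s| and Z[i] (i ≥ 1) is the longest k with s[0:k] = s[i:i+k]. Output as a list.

[21, 0, 0, 0, 0, 0, 0, 0, 2, 0, 0, 0, 2, 0, 0, 1, 0, 0, 0, 0, 0]

Z[0]=21
i=1: outside box; Z[1]=0
i=2: outside box; Z[2]=0
i=3: outside box; Z[3]=0
i=4: outside box; Z[4]=0
i=5: outside box; Z[5]=0
i=6: outside box; Z[6]=0
i=7: outside box; Z[7]=0
i=8: outside box; Z[8]=2 grow→box=[8,10)
i=9: min(r-i=1, Z[1]=0)=0; Z[9]=0
i=10: outside box; Z[10]=0
i=11: outside box; Z[11]=0
i=12: outside box; Z[12]=2 grow→box=[12,14)
i=13: min(r-i=1, Z[1]=0)=0; Z[13]=0
i=14: outside box; Z[14]=0
i=15: outside box; Z[15]=1 grow→box=[15,16)
i=16: outside box; Z[16]=0
i=17: outside box; Z[17]=0
i=18: outside box; Z[18]=0
i=19: outside box; Z[19]=0
i=20: outside box; Z[20]=0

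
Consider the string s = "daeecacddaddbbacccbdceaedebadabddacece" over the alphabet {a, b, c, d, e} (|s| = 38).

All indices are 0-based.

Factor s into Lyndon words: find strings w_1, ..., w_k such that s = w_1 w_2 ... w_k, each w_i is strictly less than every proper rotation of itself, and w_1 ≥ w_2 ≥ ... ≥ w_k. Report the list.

["d", "aeec", "acddaddbb", "acccbdceaedebad", "abddacece"]

emit factor 1: 'd' (i=0, period=1)
emit factor 2: 'aeec' (i=1, period=4)
emit factor 3: 'acddaddbb' (i=5, period=9)
emit factor 4: 'acccbdceaedebad' (i=14, period=15)
emit factor 5: 'abddacece' (i=29, period=9)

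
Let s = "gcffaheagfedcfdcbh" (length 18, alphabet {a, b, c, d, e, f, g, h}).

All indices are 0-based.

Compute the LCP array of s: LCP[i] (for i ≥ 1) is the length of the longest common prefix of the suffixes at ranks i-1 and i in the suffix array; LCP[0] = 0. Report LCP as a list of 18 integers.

[0, 1, 0, 0, 1, 2, 0, 2, 0, 1, 0, 1, 1, 1, 0, 1, 0, 1]

rank→(start, suffix):
  0 → (7, 'agfedcfdcbh')
  1 → (4, 'aheagfedcfdcbh')
  2 → (16, 'bh')
  3 → (15, 'cbh')
  4 → (12, 'cfdcbh')
  5 → (1, 'cffaheagfedcfdcbh')
  6 → (14, 'dcbh')
  7 → (11, 'dcfdcbh')
  8 → (6, 'eagfedcfdcbh')
  9 → (10, 'edcfdcbh')
  10 → (3, 'faheagfedcfdcbh')
  11 → (13, 'fdcbh')
  12 → (9, 'fedcfdcbh')
  13 → (2, 'ffaheagfedcfdcbh')
  14 → (0, 'gcffaheagfedcfdcbh')
  15 → (8, 'gfedcfdcbh')
  16 → (17, 'h')
  17 → (5, 'heagfedcfdcbh')

SA = [7, 4, 16, 15, 12, 1, 14, 11, 6, 10, 3, 13, 9, 2, 0, 8, 17, 5]
i: (SA[i-1],SA[i]) lcp shared
  1: (7,4) 1 'a'
  2: (4,16) 0 ''
  3: (16,15) 0 ''
  4: (15,12) 1 'c'
  5: (12,1) 2 'cf'
  6: (1,14) 0 ''
  7: (14,11) 2 'dc'
  8: (11,6) 0 ''
  9: (6,10) 1 'e'
  10: (10,3) 0 ''
  11: (3,13) 1 'f'
  12: (13,9) 1 'f'
  13: (9,2) 1 'f'
  14: (2,0) 0 ''
  15: (0,8) 1 'g'
  16: (8,17) 0 ''
  17: (17,5) 1 'h'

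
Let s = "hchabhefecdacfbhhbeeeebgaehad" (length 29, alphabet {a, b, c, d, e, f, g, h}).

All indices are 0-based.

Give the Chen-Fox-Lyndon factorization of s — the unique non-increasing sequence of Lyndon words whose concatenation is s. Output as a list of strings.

["h", "ch", "abhefecdacfbhhbeeeebgaehad"]

emit factor 1: 'h' (i=0, period=1)
emit factor 2: 'ch' (i=1, period=2)
emit factor 3: 'abhefecdacfbhhbeeeebgaehad' (i=3, period=26)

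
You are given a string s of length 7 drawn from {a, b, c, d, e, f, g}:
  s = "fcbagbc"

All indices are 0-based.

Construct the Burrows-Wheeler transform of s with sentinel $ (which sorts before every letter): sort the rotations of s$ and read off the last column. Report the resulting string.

rank  rotation  last
    0  $fcbagbc  c
    1  agbc$fcb  b
    2  bagbc$fc  c
    3  bc$fcbag  g
    4  c$fcbagb  b
    5  cbagbc$f  f
    6  fcbagbc$  $
    7  gbc$fcba  a

cbcgbf$a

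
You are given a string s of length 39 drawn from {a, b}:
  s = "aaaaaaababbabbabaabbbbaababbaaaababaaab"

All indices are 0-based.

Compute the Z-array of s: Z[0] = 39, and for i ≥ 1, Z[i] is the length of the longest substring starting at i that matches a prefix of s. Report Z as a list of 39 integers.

[39, 6, 5, 4, 3, 2, 1, 0, 1, 0, 0, 1, 0, 0, 1, 0, 2, 1, 0, 0, 0, 0, 2, 1, 0, 1, 0, 0, 4, 3, 2, 1, 0, 1, 0, 3, 2, 1, 0]

Z[0]=39
i=1: i≥r, start 0; Z[1]=6 scan→box=[1,7)
i=2: min(r-i=5, Z[1]=6)=5; Z[2]=5
i=3: min(r-i=4, Z[2]=5)=4; Z[3]=4
i=4: min(r-i=3, Z[3]=4)=3; Z[4]=3
i=5: min(r-i=2, Z[4]=3)=2; Z[5]=2
i=6: min(r-i=1, Z[5]=2)=1; Z[6]=1
i=7: i≥r, start 0; Z[7]=0
i=8: i≥r, start 0; Z[8]=1 scan→box=[8,9)
i=9: i≥r, start 0; Z[9]=0
i=10: i≥r, start 0; Z[10]=0
i=11: i≥r, start 0; Z[11]=1 scan→box=[11,12)
i=12: i≥r, start 0; Z[12]=0
i=13: i≥r, start 0; Z[13]=0
i=14: i≥r, start 0; Z[14]=1 scan→box=[14,15)
i=15: i≥r, start 0; Z[15]=0
i=16: i≥r, start 0; Z[16]=2 scan→box=[16,18)
i=17: min(r-i=1, Z[1]=6)=1; Z[17]=1
i=18: i≥r, start 0; Z[18]=0
i=19: i≥r, start 0; Z[19]=0
i=20: i≥r, start 0; Z[20]=0
i=21: i≥r, start 0; Z[21]=0
i=22: i≥r, start 0; Z[22]=2 scan→box=[22,24)
i=23: min(r-i=1, Z[1]=6)=1; Z[23]=1
i=24: i≥r, start 0; Z[24]=0
i=25: i≥r, start 0; Z[25]=1 scan→box=[25,26)
i=26: i≥r, start 0; Z[26]=0
i=27: i≥r, start 0; Z[27]=0
i=28: i≥r, start 0; Z[28]=4 scan→box=[28,32)
i=29: min(r-i=3, Z[1]=6)=3; Z[29]=3
i=30: min(r-i=2, Z[2]=5)=2; Z[30]=2
i=31: min(r-i=1, Z[3]=4)=1; Z[31]=1
i=32: i≥r, start 0; Z[32]=0
i=33: i≥r, start 0; Z[33]=1 scan→box=[33,34)
i=34: i≥r, start 0; Z[34]=0
i=35: i≥r, start 0; Z[35]=3 scan→box=[35,38)
i=36: min(r-i=2, Z[1]=6)=2; Z[36]=2
i=37: min(r-i=1, Z[2]=5)=1; Z[37]=1
i=38: i≥r, start 0; Z[38]=0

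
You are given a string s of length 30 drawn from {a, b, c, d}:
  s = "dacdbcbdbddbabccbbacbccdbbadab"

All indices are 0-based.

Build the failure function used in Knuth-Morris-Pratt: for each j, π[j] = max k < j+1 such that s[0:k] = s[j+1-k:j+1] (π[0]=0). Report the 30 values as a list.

π[0] = 0
j=1 s[j]='a': π[1]=0 (border '')
j=2 s[j]='c': π[2]=0 (border '')
j=3 s[j]='d': π[3]=1 (border 'd')
j=4 s[j]='b': k: 1→0; π[4]=0 (border '')
j=5 s[j]='c': π[5]=0 (border '')
j=6 s[j]='b': π[6]=0 (border '')
j=7 s[j]='d': π[7]=1 (border 'd')
j=8 s[j]='b': k: 1→0; π[8]=0 (border '')
j=9 s[j]='d': π[9]=1 (border 'd')
j=10 s[j]='d': k: 1→0; π[10]=1 (border 'd')
j=11 s[j]='b': k: 1→0; π[11]=0 (border '')
j=12 s[j]='a': π[12]=0 (border '')
j=13 s[j]='b': π[13]=0 (border '')
j=14 s[j]='c': π[14]=0 (border '')
j=15 s[j]='c': π[15]=0 (border '')
j=16 s[j]='b': π[16]=0 (border '')
j=17 s[j]='b': π[17]=0 (border '')
j=18 s[j]='a': π[18]=0 (border '')
j=19 s[j]='c': π[19]=0 (border '')
j=20 s[j]='b': π[20]=0 (border '')
j=21 s[j]='c': π[21]=0 (border '')
j=22 s[j]='c': π[22]=0 (border '')
j=23 s[j]='d': π[23]=1 (border 'd')
j=24 s[j]='b': k: 1→0; π[24]=0 (border '')
j=25 s[j]='b': π[25]=0 (border '')
j=26 s[j]='a': π[26]=0 (border '')
j=27 s[j]='d': π[27]=1 (border 'd')
j=28 s[j]='a': π[28]=2 (border 'da')
j=29 s[j]='b': k: 2→0; π[29]=0 (border '')

[0, 0, 0, 1, 0, 0, 0, 1, 0, 1, 1, 0, 0, 0, 0, 0, 0, 0, 0, 0, 0, 0, 0, 1, 0, 0, 0, 1, 2, 0]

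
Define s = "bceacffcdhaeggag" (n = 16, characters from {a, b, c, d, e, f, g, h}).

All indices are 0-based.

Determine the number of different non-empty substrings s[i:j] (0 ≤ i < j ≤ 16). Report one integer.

sorted suffixes:
  #0 SA[0]=3  'acffcdhaeggag'
  #1 SA[1]=10  'aeggag'
  #2 SA[2]=14  'ag'
  #3 SA[3]=0  'bceacffcdhaeggag'
  #4 SA[4]=7  'cdhaeggag'
  #5 SA[5]=1  'ceacffcdhaeggag'
  #6 SA[6]=4  'cffcdhaeggag'
  #7 SA[7]=8  'dhaeggag'
  #8 SA[8]=2  'eacffcdhaeggag'
  #9 SA[9]=11  'eggag'
  #10 SA[10]=6  'fcdhaeggag'
  #11 SA[11]=5  'ffcdhaeggag'
  #12 SA[12]=15  'g'
  #13 SA[13]=13  'gag'
  #14 SA[14]=12  'ggag'
  #15 SA[15]=9  'haeggag'

SA = [3, 10, 14, 0, 7, 1, 4, 8, 2, 11, 6, 5, 15, 13, 12, 9]
[i] adj suffixes → lcp
  [1] 3/10 → 1 ('a')
  [2] 10/14 → 1 ('a')
  [3] 14/0 → 0 ('')
  [4] 0/7 → 0 ('')
  [5] 7/1 → 1 ('c')
  [6] 1/4 → 1 ('c')
  [7] 4/8 → 0 ('')
  [8] 8/2 → 0 ('')
  [9] 2/11 → 1 ('e')
  [10] 11/6 → 0 ('')
  [11] 6/5 → 1 ('f')
  [12] 5/15 → 0 ('')
  [13] 15/13 → 1 ('g')
  [14] 13/12 → 1 ('g')
  [15] 12/9 → 0 ('')

n(n+1)/2 = 16·17/2 = 136
Σ LCP = 0 + 1 + 1 + 0 + 0 + 1 + 1 + 0 + 0 + 1 + 0 + 1 + 0 + 1 + 1 + 0 = 8
distinct = 136 − 8 = 128

128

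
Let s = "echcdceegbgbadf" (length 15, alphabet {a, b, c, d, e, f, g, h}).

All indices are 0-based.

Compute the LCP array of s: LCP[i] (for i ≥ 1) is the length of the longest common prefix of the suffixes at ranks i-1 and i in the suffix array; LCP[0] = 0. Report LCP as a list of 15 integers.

rank | idx | suffix
   0 |  12 | adf
   1 |  11 | badf
   2 |   9 | bgbadf
   3 |   3 | cdceegbgbadf
   4 |   5 | ceegbgbadf
   5 |   1 | chcdceegbgbadf
   6 |   4 | dceegbgbadf
   7 |  13 | df
   8 |   0 | echcdceegbgbadf
   9 |   6 | eegbgbadf
  10 |   7 | egbgbadf
  11 |  14 | f
  12 |  10 | gbadf
  13 |   8 | gbgbadf
  14 |   2 | hcdceegbgbadf

SA = [12, 11, 9, 3, 5, 1, 4, 13, 0, 6, 7, 14, 10, 8, 2]
i: (SA[i-1],SA[i]) lcp shared
  1: (12,11) 0 ''
  2: (11,9) 1 'b'
  3: (9,3) 0 ''
  4: (3,5) 1 'c'
  5: (5,1) 1 'c'
  6: (1,4) 0 ''
  7: (4,13) 1 'd'
  8: (13,0) 0 ''
  9: (0,6) 1 'e'
  10: (6,7) 1 'e'
  11: (7,14) 0 ''
  12: (14,10) 0 ''
  13: (10,8) 2 'gb'
  14: (8,2) 0 ''

[0, 0, 1, 0, 1, 1, 0, 1, 0, 1, 1, 0, 0, 2, 0]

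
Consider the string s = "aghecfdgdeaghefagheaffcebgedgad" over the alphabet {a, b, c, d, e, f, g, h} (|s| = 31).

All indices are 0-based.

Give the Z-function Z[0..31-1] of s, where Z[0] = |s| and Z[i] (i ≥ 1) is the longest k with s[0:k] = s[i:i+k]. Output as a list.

[31, 0, 0, 0, 0, 0, 0, 0, 0, 0, 4, 0, 0, 0, 0, 4, 0, 0, 0, 1, 0, 0, 0, 0, 0, 0, 0, 0, 0, 1, 0]

Z[0]=31
i=1: fresh scan; Z[1]=0
i=2: fresh scan; Z[2]=0
i=3: fresh scan; Z[3]=0
i=4: fresh scan; Z[4]=0
i=5: fresh scan; Z[5]=0
i=6: fresh scan; Z[6]=0
i=7: fresh scan; Z[7]=0
i=8: fresh scan; Z[8]=0
i=9: fresh scan; Z[9]=0
i=10: fresh scan; Z[10]=4 extend→box=[10,14)
i=11: min(r-i=3, Z[1]=0)=0; Z[11]=0
i=12: min(r-i=2, Z[2]=0)=0; Z[12]=0
i=13: min(r-i=1, Z[3]=0)=0; Z[13]=0
i=14: fresh scan; Z[14]=0
i=15: fresh scan; Z[15]=4 extend→box=[15,19)
i=16: min(r-i=3, Z[1]=0)=0; Z[16]=0
i=17: min(r-i=2, Z[2]=0)=0; Z[17]=0
i=18: min(r-i=1, Z[3]=0)=0; Z[18]=0
i=19: fresh scan; Z[19]=1 extend→box=[19,20)
i=20: fresh scan; Z[20]=0
i=21: fresh scan; Z[21]=0
i=22: fresh scan; Z[22]=0
i=23: fresh scan; Z[23]=0
i=24: fresh scan; Z[24]=0
i=25: fresh scan; Z[25]=0
i=26: fresh scan; Z[26]=0
i=27: fresh scan; Z[27]=0
i=28: fresh scan; Z[28]=0
i=29: fresh scan; Z[29]=1 extend→box=[29,30)
i=30: fresh scan; Z[30]=0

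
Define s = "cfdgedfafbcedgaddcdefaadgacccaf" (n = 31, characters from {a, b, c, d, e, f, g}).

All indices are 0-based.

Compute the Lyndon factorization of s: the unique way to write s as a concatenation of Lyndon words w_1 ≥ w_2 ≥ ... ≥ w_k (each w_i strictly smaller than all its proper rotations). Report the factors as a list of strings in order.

emit factor 1: 'cfdgedf' (i=0, period=7)
emit factor 2: 'afbcedg' (i=7, period=7)
emit factor 3: 'addcdef' (i=14, period=7)
emit factor 4: 'aadgacccaf' (i=21, period=10)

["cfdgedf", "afbcedg", "addcdef", "aadgacccaf"]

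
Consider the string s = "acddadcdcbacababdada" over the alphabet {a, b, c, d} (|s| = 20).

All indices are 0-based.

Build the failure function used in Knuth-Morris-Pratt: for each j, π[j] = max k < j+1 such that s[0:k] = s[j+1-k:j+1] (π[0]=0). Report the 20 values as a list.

[0, 0, 0, 0, 1, 0, 0, 0, 0, 0, 1, 2, 1, 0, 1, 0, 0, 1, 0, 1]

π[0] = 0
j=1 s[j]='c': π[1]=0 (border '')
j=2 s[j]='d': π[2]=0 (border '')
j=3 s[j]='d': π[3]=0 (border '')
j=4 s[j]='a': π[4]=1 (border 'a')
j=5 s[j]='d': k: 1→0; π[5]=0 (border '')
j=6 s[j]='c': π[6]=0 (border '')
j=7 s[j]='d': π[7]=0 (border '')
j=8 s[j]='c': π[8]=0 (border '')
j=9 s[j]='b': π[9]=0 (border '')
j=10 s[j]='a': π[10]=1 (border 'a')
j=11 s[j]='c': π[11]=2 (border 'ac')
j=12 s[j]='a': k: 2→0; π[12]=1 (border 'a')
j=13 s[j]='b': k: 1→0; π[13]=0 (border '')
j=14 s[j]='a': π[14]=1 (border 'a')
j=15 s[j]='b': k: 1→0; π[15]=0 (border '')
j=16 s[j]='d': π[16]=0 (border '')
j=17 s[j]='a': π[17]=1 (border 'a')
j=18 s[j]='d': k: 1→0; π[18]=0 (border '')
j=19 s[j]='a': π[19]=1 (border 'a')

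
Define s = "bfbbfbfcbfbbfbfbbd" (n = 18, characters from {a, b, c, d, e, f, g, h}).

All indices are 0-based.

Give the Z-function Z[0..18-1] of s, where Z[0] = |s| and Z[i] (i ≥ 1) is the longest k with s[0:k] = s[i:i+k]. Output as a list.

Z[0]=18
i=1: fresh scan; Z[1]=0
i=2: fresh scan; Z[2]=1 extend→box=[2,3)
i=3: fresh scan; Z[3]=3 extend→box=[3,6)
i=4: min(r-i=2, Z[1]=0)=0; Z[4]=0
i=5: min(r-i=1, Z[2]=1)=1; Z[5]=2 extend→box=[5,7)
i=6: min(r-i=1, Z[1]=0)=0; Z[6]=0
i=7: fresh scan; Z[7]=0
i=8: fresh scan; Z[8]=7 extend→box=[8,15)
i=9: min(r-i=6, Z[1]=0)=0; Z[9]=0
i=10: min(r-i=5, Z[2]=1)=1; Z[10]=1
i=11: min(r-i=4, Z[3]=3)=3; Z[11]=3
i=12: min(r-i=3, Z[4]=0)=0; Z[12]=0
i=13: min(r-i=2, Z[5]=2)=2; Z[13]=4 extend→box=[13,17)
i=14: min(r-i=3, Z[1]=0)=0; Z[14]=0
i=15: min(r-i=2, Z[2]=1)=1; Z[15]=1
i=16: min(r-i=1, Z[3]=3)=1; Z[16]=1
i=17: fresh scan; Z[17]=0

[18, 0, 1, 3, 0, 2, 0, 0, 7, 0, 1, 3, 0, 4, 0, 1, 1, 0]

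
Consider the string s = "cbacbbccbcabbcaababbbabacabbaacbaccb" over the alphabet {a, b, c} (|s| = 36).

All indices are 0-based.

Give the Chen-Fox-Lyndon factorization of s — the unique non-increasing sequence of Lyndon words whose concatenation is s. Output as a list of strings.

["c", "b", "acbbccbc", "abbc", "aababbbabacabbaacbaccb"]

emit factor 1: 'c' (i=0, period=1)
emit factor 2: 'b' (i=1, period=1)
emit factor 3: 'acbbccbc' (i=2, period=8)
emit factor 4: 'abbc' (i=10, period=4)
emit factor 5: 'aababbbabacabbaacbaccb' (i=14, period=22)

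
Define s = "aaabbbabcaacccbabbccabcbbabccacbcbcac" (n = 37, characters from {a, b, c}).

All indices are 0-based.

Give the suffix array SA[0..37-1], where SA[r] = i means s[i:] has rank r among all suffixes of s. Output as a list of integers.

[0, 1, 9, 2, 15, 6, 20, 25, 35, 29, 10, 14, 5, 24, 4, 23, 3, 16, 7, 33, 21, 31, 17, 26, 36, 8, 19, 34, 28, 13, 22, 32, 30, 18, 27, 12, 11]

sorted suffixes:
  #0 SA[0]=0  'aaabbbabcaacccbabbccabcbbabccacbcbcac'
  #1 SA[1]=1  'aabbbabcaacccbabbccabcbbabccacbcbcac'
  #2 SA[2]=9  'aacccbabbccabcbbabccacbcbcac'
  #3 SA[3]=2  'abbbabcaacccbabbccabcbbabccacbcbcac'
  #4 SA[4]=15  'abbccabcbbabccacbcbcac'
  #5 SA[5]=6  'abcaacccbabbccabcbbabccacbcbcac'
  #6 SA[6]=20  'abcbbabccacbcbcac'
  #7 SA[7]=25  'abccacbcbcac'
  #8 SA[8]=35  'ac'
  #9 SA[9]=29  'acbcbcac'
  #10 SA[10]=10  'acccbabbccabcbbabccacbcbcac'
  #11 SA[11]=14  'babbccabcbbabccacbcbcac'
  #12 SA[12]=5  'babcaacccbabbccabcbbabccacbcbcac'
  #13 SA[13]=24  'babccacbcbcac'
  #14 SA[14]=4  'bbabcaacccbabbccabcbbabccacbcbcac'
  #15 SA[15]=23  'bbabccacbcbcac'
  #16 SA[16]=3  'bbbabcaacccbabbccabcbbabccacbcbcac'
  #17 SA[17]=16  'bbccabcbbabccacbcbcac'
  #18 SA[18]=7  'bcaacccbabbccabcbbabccacbcbcac'
  #19 SA[19]=33  'bcac'
  #20 SA[20]=21  'bcbbabccacbcbcac'
  #21 SA[21]=31  'bcbcac'
  #22 SA[22]=17  'bccabcbbabccacbcbcac'
  #23 SA[23]=26  'bccacbcbcac'
  #24 SA[24]=36  'c'
  #25 SA[25]=8  'caacccbabbccabcbbabccacbcbcac'
  #26 SA[26]=19  'cabcbbabccacbcbcac'
  #27 SA[27]=34  'cac'
  #28 SA[28]=28  'cacbcbcac'
  #29 SA[29]=13  'cbabbccabcbbabccacbcbcac'
  #30 SA[30]=22  'cbbabccacbcbcac'
  #31 SA[31]=32  'cbcac'
  #32 SA[32]=30  'cbcbcac'
  #33 SA[33]=18  'ccabcbbabccacbcbcac'
  #34 SA[34]=27  'ccacbcbcac'
  #35 SA[35]=12  'ccbabbccabcbbabccacbcbcac'
  #36 SA[36]=11  'cccbabbccabcbbabccacbcbcac'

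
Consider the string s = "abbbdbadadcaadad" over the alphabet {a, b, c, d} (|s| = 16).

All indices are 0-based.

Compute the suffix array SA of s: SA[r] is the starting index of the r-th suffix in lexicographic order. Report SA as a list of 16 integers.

sorted suffixes:
  #0 SA[0]=11  'aadad'
  #1 SA[1]=0  'abbbdbadadcaadad'
  #2 SA[2]=14  'ad'
  #3 SA[3]=12  'adad'
  #4 SA[4]=6  'adadcaadad'
  #5 SA[5]=8  'adcaadad'
  #6 SA[6]=5  'badadcaadad'
  #7 SA[7]=1  'bbbdbadadcaadad'
  #8 SA[8]=2  'bbdbadadcaadad'
  #9 SA[9]=3  'bdbadadcaadad'
  #10 SA[10]=10  'caadad'
  #11 SA[11]=15  'd'
  #12 SA[12]=13  'dad'
  #13 SA[13]=7  'dadcaadad'
  #14 SA[14]=4  'dbadadcaadad'
  #15 SA[15]=9  'dcaadad'

[11, 0, 14, 12, 6, 8, 5, 1, 2, 3, 10, 15, 13, 7, 4, 9]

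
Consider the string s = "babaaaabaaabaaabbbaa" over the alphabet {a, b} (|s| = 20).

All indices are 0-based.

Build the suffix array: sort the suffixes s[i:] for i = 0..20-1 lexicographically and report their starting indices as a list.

[19, 18, 3, 4, 8, 12, 5, 9, 13, 1, 6, 10, 14, 17, 2, 7, 11, 0, 16, 15]

rank→(start, suffix):
  0 → (19, 'a')
  1 → (18, 'aa')
  2 → (3, 'aaaabaaabaaabbbaa')
  3 → (4, 'aaabaaabaaabbbaa')
  4 → (8, 'aaabaaabbbaa')
  5 → (12, 'aaabbbaa')
  6 → (5, 'aabaaabaaabbbaa')
  7 → (9, 'aabaaabbbaa')
  8 → (13, 'aabbbaa')
  9 → (1, 'abaaaabaaabaaabbbaa')
  10 → (6, 'abaaabaaabbbaa')
  11 → (10, 'abaaabbbaa')
  12 → (14, 'abbbaa')
  13 → (17, 'baa')
  14 → (2, 'baaaabaaabaaabbbaa')
  15 → (7, 'baaabaaabbbaa')
  16 → (11, 'baaabbbaa')
  17 → (0, 'babaaaabaaabaaabbbaa')
  18 → (16, 'bbaa')
  19 → (15, 'bbbaa')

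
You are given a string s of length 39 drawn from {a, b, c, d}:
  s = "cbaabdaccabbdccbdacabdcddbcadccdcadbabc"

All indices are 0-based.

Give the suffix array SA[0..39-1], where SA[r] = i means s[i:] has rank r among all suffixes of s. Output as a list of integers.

[2, 9, 36, 3, 19, 17, 6, 33, 27, 1, 35, 10, 37, 25, 15, 4, 11, 20, 38, 8, 18, 32, 26, 0, 14, 7, 13, 29, 30, 22, 16, 5, 34, 24, 31, 12, 28, 21, 23]

rank→(start, suffix):
  0 → (2, 'aabdaccabbdccbdacabdcddbcadccdcadbabc')
  1 → (9, 'abbdccbdacabdcddbcadccdcadbabc')
  2 → (36, 'abc')
  3 → (3, 'abdaccabbdccbdacabdcddbcadccdcadbabc')
  4 → (19, 'abdcddbcadccdcadbabc')
  5 → (17, 'acabdcddbcadccdcadbabc')
  6 → (6, 'accabbdccbdacabdcddbcadccdcadbabc')
  7 → (33, 'adbabc')
  8 → (27, 'adccdcadbabc')
  9 → (1, 'baabdaccabbdccbdacabdcddbcadccdcadbabc')
  10 → (35, 'babc')
  11 → (10, 'bbdccbdacabdcddbcadccdcadbabc')
  12 → (37, 'bc')
  13 → (25, 'bcadccdcadbabc')
  14 → (15, 'bdacabdcddbcadccdcadbabc')
  15 → (4, 'bdaccabbdccbdacabdcddbcadccdcadbabc')
  16 → (11, 'bdccbdacabdcddbcadccdcadbabc')
  17 → (20, 'bdcddbcadccdcadbabc')
  18 → (38, 'c')
  19 → (8, 'cabbdccbdacabdcddbcadccdcadbabc')
  20 → (18, 'cabdcddbcadccdcadbabc')
  21 → (32, 'cadbabc')
  22 → (26, 'cadccdcadbabc')
  23 → (0, 'cbaabdaccabbdccbdacabdcddbcadccdcadbabc')
  24 → (14, 'cbdacabdcddbcadccdcadbabc')
  25 → (7, 'ccabbdccbdacabdcddbcadccdcadbabc')
  26 → (13, 'ccbdacabdcddbcadccdcadbabc')
  27 → (29, 'ccdcadbabc')
  28 → (30, 'cdcadbabc')
  29 → (22, 'cddbcadccdcadbabc')
  30 → (16, 'dacabdcddbcadccdcadbabc')
  31 → (5, 'daccabbdccbdacabdcddbcadccdcadbabc')
  32 → (34, 'dbabc')
  33 → (24, 'dbcadccdcadbabc')
  34 → (31, 'dcadbabc')
  35 → (12, 'dccbdacabdcddbcadccdcadbabc')
  36 → (28, 'dccdcadbabc')
  37 → (21, 'dcddbcadccdcadbabc')
  38 → (23, 'ddbcadccdcadbabc')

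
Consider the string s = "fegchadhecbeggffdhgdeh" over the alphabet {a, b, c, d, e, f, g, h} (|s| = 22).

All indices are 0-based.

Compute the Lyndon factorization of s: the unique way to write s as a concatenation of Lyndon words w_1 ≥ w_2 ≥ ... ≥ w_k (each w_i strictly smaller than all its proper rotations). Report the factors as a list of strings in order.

emit factor 1: 'f' (i=0, period=1)
emit factor 2: 'eg' (i=1, period=2)
emit factor 3: 'ch' (i=3, period=2)
emit factor 4: 'adhecbeggffdhgdeh' (i=5, period=17)

["f", "eg", "ch", "adhecbeggffdhgdeh"]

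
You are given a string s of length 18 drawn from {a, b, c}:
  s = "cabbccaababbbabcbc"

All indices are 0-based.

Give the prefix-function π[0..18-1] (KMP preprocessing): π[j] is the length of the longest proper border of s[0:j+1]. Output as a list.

[0, 0, 0, 0, 1, 1, 2, 0, 0, 0, 0, 0, 0, 0, 0, 1, 0, 1]

π[0] = 0
j=1 s[j]='a': π[1]=0 (border '')
j=2 s[j]='b': π[2]=0 (border '')
j=3 s[j]='b': π[3]=0 (border '')
j=4 s[j]='c': π[4]=1 (border 'c')
j=5 s[j]='c': k: 1→0; π[5]=1 (border 'c')
j=6 s[j]='a': π[6]=2 (border 'ca')
j=7 s[j]='a': k: 2→0; π[7]=0 (border '')
j=8 s[j]='b': π[8]=0 (border '')
j=9 s[j]='a': π[9]=0 (border '')
j=10 s[j]='b': π[10]=0 (border '')
j=11 s[j]='b': π[11]=0 (border '')
j=12 s[j]='b': π[12]=0 (border '')
j=13 s[j]='a': π[13]=0 (border '')
j=14 s[j]='b': π[14]=0 (border '')
j=15 s[j]='c': π[15]=1 (border 'c')
j=16 s[j]='b': k: 1→0; π[16]=0 (border '')
j=17 s[j]='c': π[17]=1 (border 'c')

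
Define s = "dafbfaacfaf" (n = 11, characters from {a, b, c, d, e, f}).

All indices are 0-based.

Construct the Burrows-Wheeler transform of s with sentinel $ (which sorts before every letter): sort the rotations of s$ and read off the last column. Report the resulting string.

ffafdfa$abca

rank  rotation      last
    0  $dafbfaacfaf  f
    1  aacfaf$dafbf  f
    2  acfaf$dafbfa  a
    3  af$dafbfaacf  f
    4  afbfaacfaf$d  d
    5  bfaacfaf$daf  f
    6  cfaf$dafbfaa  a
    7  dafbfaacfaf$  $
    8  f$dafbfaacfa  a
    9  faacfaf$dafb  b
   10  faf$dafbfaac  c
   11  fbfaacfaf$da  a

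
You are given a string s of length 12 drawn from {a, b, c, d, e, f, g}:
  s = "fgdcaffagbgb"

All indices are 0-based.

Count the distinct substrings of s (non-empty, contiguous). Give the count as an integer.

71

sorted suffixes:
  #0 SA[0]=4  'affagbgb'
  #1 SA[1]=7  'agbgb'
  #2 SA[2]=11  'b'
  #3 SA[3]=9  'bgb'
  #4 SA[4]=3  'caffagbgb'
  #5 SA[5]=2  'dcaffagbgb'
  #6 SA[6]=6  'fagbgb'
  #7 SA[7]=5  'ffagbgb'
  #8 SA[8]=0  'fgdcaffagbgb'
  #9 SA[9]=10  'gb'
  #10 SA[10]=8  'gbgb'
  #11 SA[11]=1  'gdcaffagbgb'

SA = [4, 7, 11, 9, 3, 2, 6, 5, 0, 10, 8, 1]
[i] adj suffixes → lcp
  [1] 4/7 → 1 ('a')
  [2] 7/11 → 0 ('')
  [3] 11/9 → 1 ('b')
  [4] 9/3 → 0 ('')
  [5] 3/2 → 0 ('')
  [6] 2/6 → 0 ('')
  [7] 6/5 → 1 ('f')
  [8] 5/0 → 1 ('f')
  [9] 0/10 → 0 ('')
  [10] 10/8 → 2 ('gb')
  [11] 8/1 → 1 ('g')

n(n+1)/2 = 12·13/2 = 78
Σ LCP = 0 + 1 + 0 + 1 + 0 + 0 + 0 + 1 + 1 + 0 + 2 + 1 = 7
distinct = 78 − 7 = 71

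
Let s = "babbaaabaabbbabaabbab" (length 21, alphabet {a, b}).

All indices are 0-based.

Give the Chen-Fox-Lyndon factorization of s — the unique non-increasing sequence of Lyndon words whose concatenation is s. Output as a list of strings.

emit factor 1: 'b' (i=0, period=1)
emit factor 2: 'abb' (i=1, period=3)
emit factor 3: 'aaabaabbbabaabbab' (i=4, period=17)

["b", "abb", "aaabaabbbabaabbab"]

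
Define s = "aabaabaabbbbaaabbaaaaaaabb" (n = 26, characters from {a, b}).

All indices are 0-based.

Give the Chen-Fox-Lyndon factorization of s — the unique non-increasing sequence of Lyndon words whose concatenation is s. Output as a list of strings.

["aabaabaabbbb", "aaabb", "aaaaaaabb"]

emit factor 1: 'aabaabaabbbb' (i=0, period=12)
emit factor 2: 'aaabb' (i=12, period=5)
emit factor 3: 'aaaaaaabb' (i=17, period=9)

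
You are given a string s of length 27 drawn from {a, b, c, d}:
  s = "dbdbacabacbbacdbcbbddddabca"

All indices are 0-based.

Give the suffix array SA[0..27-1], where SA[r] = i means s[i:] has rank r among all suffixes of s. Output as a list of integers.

[26, 6, 23, 4, 8, 12, 3, 7, 11, 10, 17, 24, 15, 1, 18, 25, 5, 9, 16, 13, 22, 2, 14, 0, 21, 20, 19]

rank→(start, suffix):
  0 → (26, 'a')
  1 → (6, 'abacbbacdbcbbddddabca')
  2 → (23, 'abca')
  3 → (4, 'acabacbbacdbcbbddddabca')
  4 → (8, 'acbbacdbcbbddddabca')
  5 → (12, 'acdbcbbddddabca')
  6 → (3, 'bacabacbbacdbcbbddddabca')
  7 → (7, 'bacbbacdbcbbddddabca')
  8 → (11, 'bacdbcbbddddabca')
  9 → (10, 'bbacdbcbbddddabca')
  10 → (17, 'bbddddabca')
  11 → (24, 'bca')
  12 → (15, 'bcbbddddabca')
  13 → (1, 'bdbacabacbbacdbcbbddddabca')
  14 → (18, 'bddddabca')
  15 → (25, 'ca')
  16 → (5, 'cabacbbacdbcbbddddabca')
  17 → (9, 'cbbacdbcbbddddabca')
  18 → (16, 'cbbddddabca')
  19 → (13, 'cdbcbbddddabca')
  20 → (22, 'dabca')
  21 → (2, 'dbacabacbbacdbcbbddddabca')
  22 → (14, 'dbcbbddddabca')
  23 → (0, 'dbdbacabacbbacdbcbbddddabca')
  24 → (21, 'ddabca')
  25 → (20, 'dddabca')
  26 → (19, 'ddddabca')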